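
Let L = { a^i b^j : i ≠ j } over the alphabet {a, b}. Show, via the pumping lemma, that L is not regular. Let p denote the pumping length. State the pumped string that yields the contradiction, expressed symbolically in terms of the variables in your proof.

Toward a contradiction, assume L is regular with pumping length p.
Choose w = a^p b^{p+p!}. Since p ≠ p+p!, w ∈ L; and |w| ≥ p.
By the pumping lemma, w = xyz with |xy| ≤ p and |y| > 0.
Since the first p symbols of w are all a's and |xy| ≤ p, y lies entirely in the leading a-block: y = a^k for some k with 1 ≤ k ≤ p.
Since 1 ≤ k ≤ p, k divides p!; set t = 1 + p!/k. Then xy^t z has p + (p!/k)·k = p + p! copies of a. Now the a-count equals the b-count, so i ≠ j fails. So xy^t z = a^{p+p!} b^{p+p!} ∉ L.
Contradiction. Therefore L is not regular.

a^{p+p!} b^{p+p!}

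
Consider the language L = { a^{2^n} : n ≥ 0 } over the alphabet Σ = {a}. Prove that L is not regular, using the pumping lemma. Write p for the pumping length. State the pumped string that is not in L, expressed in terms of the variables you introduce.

a^{2^p+k}

Assume L is regular; let p be its pumping constant.
Take w = a^{2^p} ∈ L with |w| = 2^p ≥ p.
The pumping lemma gives a decomposition w = xyz where |xy| ≤ p and y is nonempty.
Then y = a^k for some k with 1 ≤ k ≤ p.
Pump with i = 2: xy^2z = a^{2^p+k}. Since 1 ≤ k ≤ p < 2^p, we have 2^p < 2^p+k < 2^{p+1}, so 2^p+k is not a power of 2. So xy^2z ∉ L.
This contradicts the pumping lemma, so L is not regular.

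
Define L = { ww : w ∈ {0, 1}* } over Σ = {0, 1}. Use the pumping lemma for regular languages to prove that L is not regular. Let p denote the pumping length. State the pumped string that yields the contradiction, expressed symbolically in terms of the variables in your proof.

Assume L is regular. Let p be the pumping length given by the pumping lemma.
Take w = 0^p 1^p 0^p 1^p = uu where u = 0^p1^p; then w ∈ L and |w| = 4p ≥ p.
The pumping lemma gives a decomposition w = xyz where |xy| ≤ p and |y| > 0.
Since the first p symbols of w are all 0's and |xy| ≤ p, y lies entirely in the leading 0-block: y = 0^k for some k with 1 ≤ k ≤ p.
Pump with i = 2: xy^2z = 0^{p+k} 1^p 0^p 1^p, of length 4p+k. Suppose this equals vv. The string starts with 0 and ends with 1, so v does too; thus the boundary between the two copies of v is a 1→0 transition. There is exactly one such transition, at position 2p+k, so |v| = 2p+k and |vv| = 4p+2k ≠ 4p+k since k ≥ 1. So xy^2z ∉ L.
This contradicts the pumping lemma, so L is not regular.

0^{p+k} 1^p 0^p 1^p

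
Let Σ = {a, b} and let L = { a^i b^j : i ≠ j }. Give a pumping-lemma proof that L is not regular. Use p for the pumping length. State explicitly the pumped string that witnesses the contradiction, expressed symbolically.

a^{p+p!} b^{p+p!}

Assume L is regular; let p be its pumping constant.
Choose w = a^p b^{p+p!}. Since p ≠ p+p!, w ∈ L; and |w| ≥ p.
By the pumping lemma, w = xyz with |xy| ≤ p and y is nonempty.
The first p characters of w are a's, so xy (and hence y) consists only of a's. Write y = a^k, 1 ≤ k ≤ p.
Since 1 ≤ k ≤ p, k divides p!; set t = 1 + p!/k. Then xy^t z has p + (p!/k)·k = p + p! copies of a. Now the a-count equals the b-count, so i ≠ j fails. So xy^t z = a^{p+p!} b^{p+p!} ∉ L.
This is a contradiction; hence L is not regular.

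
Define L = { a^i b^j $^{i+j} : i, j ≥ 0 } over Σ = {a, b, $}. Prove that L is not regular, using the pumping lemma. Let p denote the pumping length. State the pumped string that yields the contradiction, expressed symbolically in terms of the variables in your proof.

a^{p+k} b^p $^{2p}

Assume L is regular. Let p be the pumping length given by the pumping lemma.
Take w = a^p b^p $^{2p} ∈ L (with i=j=p, i+j=2p), |w| = 4p ≥ p.
Write w = xyz as guaranteed by the lemma, with |xy| ≤ p and |y| ≥ 1.
The first p characters of w are a's, so xy (and hence y) consists only of a's. Write y = a^k, 1 ≤ k ≤ p.
Consider xy^2z = a^{p+k} b^p $^{2p}. Now the a- and b-counts sum to 2p+k, but the $-count is 2p ≠ 2p+k. So xy^2z ∉ L.
This contradicts the pumping lemma, so L is not regular.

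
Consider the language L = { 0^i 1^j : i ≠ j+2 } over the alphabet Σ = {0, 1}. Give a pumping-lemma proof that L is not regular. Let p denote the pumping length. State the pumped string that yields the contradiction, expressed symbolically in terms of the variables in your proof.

Toward a contradiction, assume L is regular with pumping length p.
Choose w = 0^p 1^{p+p!-2}. Since p ≠ (p+p!-2)+2 = p+p!, w ∈ L; and |w| ≥ p.
By the pumping lemma, w = xyz with |xy| ≤ p and y is nonempty.
Because |xy| ≤ p and w begins with p copies of 0, we have y = 0^k with 1 ≤ k ≤ p.
Since 1 ≤ k ≤ p, k divides p!; set t = 1 + p!/k. Then xy^t z has p + (p!/k)·k = p + p! copies of 0. Now the 0-count is p+p! and (1-count)+2 = (p+p!-2)+2 = p+p!, so i ≠ j+2 fails. So xy^t z = 0^{p+p!} 1^{p+p!-2} ∉ L.
This contradicts the pumping lemma, so L is not regular.

0^{p+p!} 1^{p+p!-2}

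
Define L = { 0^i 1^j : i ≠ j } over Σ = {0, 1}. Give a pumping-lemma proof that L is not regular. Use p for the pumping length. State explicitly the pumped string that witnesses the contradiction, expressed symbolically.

Suppose for contradiction that L is regular, and let p be the pumping length.
Choose w = 0^p 1^{p+p!}. Since p ≠ p+p!, w ∈ L; and |w| ≥ p.
The pumping lemma gives a decomposition w = xyz where |xy| ≤ p and |y| > 0.
Since the first p symbols of w are all 0's and |xy| ≤ p, y lies entirely in the leading 0-block: y = 0^k for some k with 1 ≤ k ≤ p.
Since 1 ≤ k ≤ p, k divides p!; set t = 1 + p!/k. Then xy^t z has p + (p!/k)·k = p + p! copies of 0. Now the 0-count equals the 1-count, so i ≠ j fails. So xy^t z = 0^{p+p!} 1^{p+p!} ∉ L.
This is a contradiction; hence L is not regular.

0^{p+p!} 1^{p+p!}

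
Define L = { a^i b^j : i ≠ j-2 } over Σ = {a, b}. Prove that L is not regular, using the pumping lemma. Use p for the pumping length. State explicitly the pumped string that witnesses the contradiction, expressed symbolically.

a^{p+p!} b^{p+p!+2}

Assume L is regular; let p be its pumping constant.
Choose w = a^p b^{p+p!+2}. Since p ≠ (p+p!+2)-2 = p+p!, w ∈ L; and |w| ≥ p.
Write w = xyz as guaranteed by the lemma, with |xy| ≤ p and y is nonempty.
Since the first p symbols of w are all a's and |xy| ≤ p, y lies entirely in the leading a-block: y = a^k for some k with 1 ≤ k ≤ p.
Since 1 ≤ k ≤ p, k divides p!; set t = 1 + p!/k. Then xy^t z has p + (p!/k)·k = p + p! copies of a. Now the a-count is p+p! and (b-count)-2 = (p+p!+2)-2 = p+p!, so i ≠ j-2 fails. So xy^t z = a^{p+p!} b^{p+p!+2} ∉ L.
Contradiction. Therefore L is not regular.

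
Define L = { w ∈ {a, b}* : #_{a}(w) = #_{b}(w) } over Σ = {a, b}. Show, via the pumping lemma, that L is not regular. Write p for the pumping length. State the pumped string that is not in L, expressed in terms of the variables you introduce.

a^{p+k} b^p

Assume L is regular; let p be its pumping constant.
Choose w = a^p b^p ∈ L with |w| = 2p ≥ p.
The pumping lemma gives a decomposition w = xyz where |xy| ≤ p and y is nonempty.
Since the first p symbols of w are all a's and |xy| ≤ p, y lies entirely in the leading a-block: y = a^k for some k with 1 ≤ k ≤ p.
Pump with i = 2: xy^2z = a^{p+k} b^p has p+k occurrences of a but only p of b. Since k ≥ 1 the counts differ, so xy^2z ∉ L.
This is a contradiction; hence L is not regular.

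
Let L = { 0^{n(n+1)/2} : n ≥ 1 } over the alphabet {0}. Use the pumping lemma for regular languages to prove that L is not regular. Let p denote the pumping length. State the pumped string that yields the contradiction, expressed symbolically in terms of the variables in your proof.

0^{p(p+1)/2+k}

Assume L is regular; let p be its pumping constant.
Take w = 0^{p(p+1)/2} ∈ L with |w| = p(p+1)/2 ≥ p.
The pumping lemma gives a decomposition w = xyz where |xy| ≤ p and |y| > 0.
Then y = 0^k for some k with 1 ≤ k ≤ p.
Pump with i = 2: xy^2z = 0^{p(p+1)/2+k}. Since 1 ≤ k ≤ p, p(p+1)/2 < p(p+1)/2+k ≤ p(p+1)/2+p < (p+1)(p+2)/2, so p(p+1)/2+k is strictly between consecutive triangular numbers. So xy^2z ∉ L.
This is a contradiction; hence L is not regular.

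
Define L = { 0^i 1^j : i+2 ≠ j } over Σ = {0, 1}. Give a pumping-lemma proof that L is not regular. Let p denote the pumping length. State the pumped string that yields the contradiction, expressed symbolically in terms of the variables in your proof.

Toward a contradiction, assume L is regular with pumping length p.
Choose w = 0^p 1^{p+p!+2}. Since p ≠ (p+p!+2)-2 = p+p!, w ∈ L; and |w| ≥ p.
The pumping lemma gives a decomposition w = xyz where |xy| ≤ p and |y| ≥ 1.
Since the first p symbols of w are all 0's and |xy| ≤ p, y lies entirely in the leading 0-block: y = 0^k for some k with 1 ≤ k ≤ p.
Since 1 ≤ k ≤ p, k divides p!; set t = 1 + p!/k. Then xy^t z has p + (p!/k)·k = p + p! copies of 0. Now the 0-count is p+p! and (1-count)-2 = (p+p!+2)-2 = p+p!, so i+2 ≠ j fails. So xy^t z = 0^{p+p!} 1^{p+p!+2} ∉ L.
This is a contradiction; hence L is not regular.

0^{p+p!} 1^{p+p!+2}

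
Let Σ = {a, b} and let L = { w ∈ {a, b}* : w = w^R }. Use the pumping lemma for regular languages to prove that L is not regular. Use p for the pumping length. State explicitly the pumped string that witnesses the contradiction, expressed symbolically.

a^{p+k} b a^p

Assume L is regular; let p be its pumping constant.
Take w = a^p b a^p, a palindrome of length 2p+1 ≥ p.
Write w = xyz as guaranteed by the lemma, with |xy| ≤ p and y is nonempty.
Since the first p symbols of w are all a's and |xy| ≤ p, y lies entirely in the leading a-block: y = a^k for some k with 1 ≤ k ≤ p.
Pump with i = 2: xy^2z = a^{p+k} b a^p. Its reverse is a^p b a^{p+k}, which differs from xy^2z since k ≥ 1. So xy^2z is not a palindrome and xy^2z ∉ L.
This contradicts the pumping lemma, so L is not regular.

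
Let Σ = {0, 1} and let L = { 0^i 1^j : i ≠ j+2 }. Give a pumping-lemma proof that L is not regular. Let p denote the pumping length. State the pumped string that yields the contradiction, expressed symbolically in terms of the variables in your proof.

0^{p+p!} 1^{p+p!-2}

Assume L is regular. Let p be the pumping length given by the pumping lemma.
Choose w = 0^p 1^{p+p!-2}. Since p ≠ (p+p!-2)+2 = p+p!, w ∈ L; and |w| ≥ p.
The pumping lemma gives a decomposition w = xyz where |xy| ≤ p and |y| ≥ 1.
Because |xy| ≤ p and w begins with p copies of 0, we have y = 0^k with 1 ≤ k ≤ p.
Since 1 ≤ k ≤ p, k divides p!; set t = 1 + p!/k. Then xy^t z has p + (p!/k)·k = p + p! copies of 0. Now the 0-count is p+p! and (1-count)+2 = (p+p!-2)+2 = p+p!, so i ≠ j+2 fails. So xy^t z = 0^{p+p!} 1^{p+p!-2} ∉ L.
This contradicts the pumping lemma, so L is not regular.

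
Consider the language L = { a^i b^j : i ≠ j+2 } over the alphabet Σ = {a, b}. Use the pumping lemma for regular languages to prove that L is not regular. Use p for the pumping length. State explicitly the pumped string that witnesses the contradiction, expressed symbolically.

Assume L is regular; let p be its pumping constant.
Choose w = a^p b^{p+p!-2}. Since p ≠ (p+p!-2)+2 = p+p!, w ∈ L; and |w| ≥ p.
Write w = xyz as guaranteed by the lemma, with |xy| ≤ p and y is nonempty.
The first p characters of w are a's, so xy (and hence y) consists only of a's. Write y = a^k, 1 ≤ k ≤ p.
Since 1 ≤ k ≤ p, k divides p!; set t = 1 + p!/k. Then xy^t z has p + (p!/k)·k = p + p! copies of a. Now the a-count is p+p! and (b-count)+2 = (p+p!-2)+2 = p+p!, so i ≠ j+2 fails. So xy^t z = a^{p+p!} b^{p+p!-2} ∉ L.
This is a contradiction; hence L is not regular.

a^{p+p!} b^{p+p!-2}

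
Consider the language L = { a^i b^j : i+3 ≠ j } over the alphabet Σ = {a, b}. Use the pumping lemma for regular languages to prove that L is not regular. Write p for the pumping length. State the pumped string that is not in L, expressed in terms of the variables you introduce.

Assume L is regular; let p be its pumping constant.
Choose w = a^p b^{p+p!+3}. Since p ≠ (p+p!+3)-3 = p+p!, w ∈ L; and |w| ≥ p.
Write w = xyz as guaranteed by the lemma, with |xy| ≤ p and y is nonempty.
Since the first p symbols of w are all a's and |xy| ≤ p, y lies entirely in the leading a-block: y = a^k for some k with 1 ≤ k ≤ p.
Since 1 ≤ k ≤ p, k divides p!; set t = 1 + p!/k. Then xy^t z has p + (p!/k)·k = p + p! copies of a. Now the a-count is p+p! and (b-count)-3 = (p+p!+3)-3 = p+p!, so i+3 ≠ j fails. So xy^t z = a^{p+p!} b^{p+p!+3} ∉ L.
Contradiction. Therefore L is not regular.

a^{p+p!} b^{p+p!+3}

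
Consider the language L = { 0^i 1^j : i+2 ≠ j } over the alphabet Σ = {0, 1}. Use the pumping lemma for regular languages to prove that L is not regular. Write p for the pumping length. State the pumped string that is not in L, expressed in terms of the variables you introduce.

Toward a contradiction, assume L is regular with pumping length p.
Choose w = 0^p 1^{p+p!+2}. Since p ≠ (p+p!+2)-2 = p+p!, w ∈ L; and |w| ≥ p.
The pumping lemma gives a decomposition w = xyz where |xy| ≤ p and |y| ≥ 1.
The first p characters of w are 0's, so xy (and hence y) consists only of 0's. Write y = 0^k, 1 ≤ k ≤ p.
Since 1 ≤ k ≤ p, k divides p!; set t = 1 + p!/k. Then xy^t z has p + (p!/k)·k = p + p! copies of 0. Now the 0-count is p+p! and (1-count)-2 = (p+p!+2)-2 = p+p!, so i+2 ≠ j fails. So xy^t z = 0^{p+p!} 1^{p+p!+2} ∉ L.
This is a contradiction; hence L is not regular.

0^{p+p!} 1^{p+p!+2}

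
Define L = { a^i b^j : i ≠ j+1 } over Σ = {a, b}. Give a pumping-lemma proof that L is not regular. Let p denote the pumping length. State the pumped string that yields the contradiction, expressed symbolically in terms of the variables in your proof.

Assume L is regular. Let p be the pumping length given by the pumping lemma.
Choose w = a^p b^{p+p!-1}. Since p ≠ (p+p!-1)+1 = p+p!, w ∈ L; and |w| ≥ p.
Write w = xyz as guaranteed by the lemma, with |xy| ≤ p and |y| ≥ 1.
The first p characters of w are a's, so xy (and hence y) consists only of a's. Write y = a^k, 1 ≤ k ≤ p.
Since 1 ≤ k ≤ p, k divides p!; set t = 1 + p!/k. Then xy^t z has p + (p!/k)·k = p + p! copies of a. Now the a-count is p+p! and (b-count)+1 = (p+p!-1)+1 = p+p!, so i ≠ j+1 fails. So xy^t z = a^{p+p!} b^{p+p!-1} ∉ L.
This contradicts the pumping lemma, so L is not regular.

a^{p+p!} b^{p+p!-1}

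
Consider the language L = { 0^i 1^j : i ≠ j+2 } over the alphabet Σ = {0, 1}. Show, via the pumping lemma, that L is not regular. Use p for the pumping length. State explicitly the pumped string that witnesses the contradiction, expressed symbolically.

0^{p+p!} 1^{p+p!-2}

Assume L is regular. Let p be the pumping length given by the pumping lemma.
Choose w = 0^p 1^{p+p!-2}. Since p ≠ (p+p!-2)+2 = p+p!, w ∈ L; and |w| ≥ p.
The pumping lemma gives a decomposition w = xyz where |xy| ≤ p and |y| ≥ 1.
The first p characters of w are 0's, so xy (and hence y) consists only of 0's. Write y = 0^k, 1 ≤ k ≤ p.
Since 1 ≤ k ≤ p, k divides p!; set t = 1 + p!/k. Then xy^t z has p + (p!/k)·k = p + p! copies of 0. Now the 0-count is p+p! and (1-count)+2 = (p+p!-2)+2 = p+p!, so i ≠ j+2 fails. So xy^t z = 0^{p+p!} 1^{p+p!-2} ∉ L.
Contradiction. Therefore L is not regular.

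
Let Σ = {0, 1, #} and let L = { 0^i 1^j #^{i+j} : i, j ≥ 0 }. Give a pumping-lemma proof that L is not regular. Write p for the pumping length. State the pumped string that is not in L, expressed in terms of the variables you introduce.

Assume L is regular. Let p be the pumping length given by the pumping lemma.
Take w = 0^p 1^p #^{2p} ∈ L (with i=j=p, i+j=2p), |w| = 4p ≥ p.
The pumping lemma gives a decomposition w = xyz where |xy| ≤ p and |y| ≥ 1.
Since the first p symbols of w are all 0's and |xy| ≤ p, y lies entirely in the leading 0-block: y = 0^k for some k with 1 ≤ k ≤ p.
Consider xy^2z = 0^{p+k} 1^p #^{2p}. Now the 0- and 1-counts sum to 2p+k, but the #-count is 2p ≠ 2p+k. So xy^2z ∉ L.
Contradiction. Therefore L is not regular.

0^{p+k} 1^p #^{2p}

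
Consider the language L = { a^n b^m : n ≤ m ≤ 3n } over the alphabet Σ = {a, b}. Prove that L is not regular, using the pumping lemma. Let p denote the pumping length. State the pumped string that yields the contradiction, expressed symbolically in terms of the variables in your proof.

Assume L is regular. Let p be the pumping length given by the pumping lemma.
Take w = a^p b^p ∈ L (since p ≤ p ≤ 3p), with |w| = 2p ≥ p.
The pumping lemma gives a decomposition w = xyz where |xy| ≤ p and y is nonempty.
Because |xy| ≤ p and w begins with p copies of a, we have y = a^k with 1 ≤ k ≤ p.
Pump with i = 2: xy^2z = a^{p+k} b^p. Now n = p+k > p = m, so the condition n ≤ m fails. Thus xy^2z ∉ L.
Contradiction. Therefore L is not regular.

a^{p+k} b^p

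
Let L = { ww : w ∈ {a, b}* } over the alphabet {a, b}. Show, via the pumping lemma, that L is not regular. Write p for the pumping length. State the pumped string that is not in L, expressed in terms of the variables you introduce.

a^{p+k} b^p a^p b^p

Suppose for contradiction that L is regular, and let p be the pumping length.
Take w = a^p b^p a^p b^p = uu where u = a^pb^p; then w ∈ L and |w| = 4p ≥ p.
Write w = xyz as guaranteed by the lemma, with |xy| ≤ p and |y| ≥ 1.
The first p characters of w are a's, so xy (and hence y) consists only of a's. Write y = a^k, 1 ≤ k ≤ p.
Pump with i = 2: xy^2z = a^{p+k} b^p a^p b^p, of length 4p+k. Suppose this equals vv. The string starts with a and ends with b, so v does too; thus the boundary between the two copies of v is a b→a transition. There is exactly one such transition, at position 2p+k, so |v| = 2p+k and |vv| = 4p+2k ≠ 4p+k since k ≥ 1. So xy^2z ∉ L.
This contradicts the pumping lemma, so L is not regular.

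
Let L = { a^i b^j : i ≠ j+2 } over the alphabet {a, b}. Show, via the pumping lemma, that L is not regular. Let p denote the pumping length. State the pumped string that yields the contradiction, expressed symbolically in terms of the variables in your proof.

Assume L is regular; let p be its pumping constant.
Choose w = a^p b^{p+p!-2}. Since p ≠ (p+p!-2)+2 = p+p!, w ∈ L; and |w| ≥ p.
By the pumping lemma, w = xyz with |xy| ≤ p and |y| ≥ 1.
Because |xy| ≤ p and w begins with p copies of a, we have y = a^k with 1 ≤ k ≤ p.
Since 1 ≤ k ≤ p, k divides p!; set t = 1 + p!/k. Then xy^t z has p + (p!/k)·k = p + p! copies of a. Now the a-count is p+p! and (b-count)+2 = (p+p!-2)+2 = p+p!, so i ≠ j+2 fails. So xy^t z = a^{p+p!} b^{p+p!-2} ∉ L.
This contradicts the pumping lemma, so L is not regular.

a^{p+p!} b^{p+p!-2}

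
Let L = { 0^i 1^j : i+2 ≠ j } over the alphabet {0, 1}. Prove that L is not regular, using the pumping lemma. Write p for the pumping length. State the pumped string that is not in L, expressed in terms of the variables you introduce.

Toward a contradiction, assume L is regular with pumping length p.
Choose w = 0^p 1^{p+p!+2}. Since p ≠ (p+p!+2)-2 = p+p!, w ∈ L; and |w| ≥ p.
The pumping lemma gives a decomposition w = xyz where |xy| ≤ p and |y| > 0.
The first p characters of w are 0's, so xy (and hence y) consists only of 0's. Write y = 0^k, 1 ≤ k ≤ p.
Since 1 ≤ k ≤ p, k divides p!; set t = 1 + p!/k. Then xy^t z has p + (p!/k)·k = p + p! copies of 0. Now the 0-count is p+p! and (1-count)-2 = (p+p!+2)-2 = p+p!, so i+2 ≠ j fails. So xy^t z = 0^{p+p!} 1^{p+p!+2} ∉ L.
This is a contradiction; hence L is not regular.

0^{p+p!} 1^{p+p!+2}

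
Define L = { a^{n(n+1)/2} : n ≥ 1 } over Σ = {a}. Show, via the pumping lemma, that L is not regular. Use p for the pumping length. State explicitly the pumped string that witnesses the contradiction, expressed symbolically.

a^{p(p+1)/2+k}

Assume L is regular. Let p be the pumping length given by the pumping lemma.
Take w = a^{p(p+1)/2} ∈ L with |w| = p(p+1)/2 ≥ p.
By the pumping lemma, w = xyz with |xy| ≤ p and y is nonempty.
Then y = a^k for some k with 1 ≤ k ≤ p.
Pump with i = 2: xy^2z = a^{p(p+1)/2+k}. Since 1 ≤ k ≤ p, p(p+1)/2 < p(p+1)/2+k ≤ p(p+1)/2+p < (p+1)(p+2)/2, so p(p+1)/2+k is strictly between consecutive triangular numbers. So xy^2z ∉ L.
This contradicts the pumping lemma, so L is not regular.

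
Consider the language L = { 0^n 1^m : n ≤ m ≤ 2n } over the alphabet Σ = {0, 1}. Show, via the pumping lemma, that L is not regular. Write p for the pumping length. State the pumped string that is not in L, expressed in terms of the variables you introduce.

Assume L is regular; let p be its pumping constant.
Take w = 0^p 1^p ∈ L (since p ≤ p ≤ 2p), with |w| = 2p ≥ p.
The pumping lemma gives a decomposition w = xyz where |xy| ≤ p and y is nonempty.
The first p characters of w are 0's, so xy (and hence y) consists only of 0's. Write y = 0^k, 1 ≤ k ≤ p.
Pump with i = 2: xy^2z = 0^{p+k} 1^p. Now n = p+k > p = m, so the condition n ≤ m fails. Thus xy^2z ∉ L.
This contradicts the pumping lemma, so L is not regular.

0^{p+k} 1^p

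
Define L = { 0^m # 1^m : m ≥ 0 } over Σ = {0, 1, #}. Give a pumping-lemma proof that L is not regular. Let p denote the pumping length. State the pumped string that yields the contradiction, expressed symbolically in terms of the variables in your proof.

0^{p+k} # 1^p

Assume L is regular; let p be its pumping constant.
Take w = 0^p # 1^p ∈ L with |w| = 2p+1 ≥ p.
Write w = xyz as guaranteed by the lemma, with |xy| ≤ p and |y| ≥ 1.
Because |xy| ≤ p and w begins with p copies of 0, we have y = 0^k with 1 ≤ k ≤ p.
Pump with i = 2: xy^2z = 0^{p+k} # 1^p, which would require p+k = p. But k ≥ 1, so xy^2z ∉ L.
This contradicts the pumping lemma, so L is not regular.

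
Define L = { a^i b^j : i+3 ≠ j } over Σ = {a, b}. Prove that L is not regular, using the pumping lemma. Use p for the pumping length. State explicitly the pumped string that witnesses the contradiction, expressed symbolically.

Toward a contradiction, assume L is regular with pumping length p.
Choose w = a^p b^{p+p!+3}. Since p ≠ (p+p!+3)-3 = p+p!, w ∈ L; and |w| ≥ p.
Write w = xyz as guaranteed by the lemma, with |xy| ≤ p and |y| > 0.
Since the first p symbols of w are all a's and |xy| ≤ p, y lies entirely in the leading a-block: y = a^k for some k with 1 ≤ k ≤ p.
Since 1 ≤ k ≤ p, k divides p!; set t = 1 + p!/k. Then xy^t z has p + (p!/k)·k = p + p! copies of a. Now the a-count is p+p! and (b-count)-3 = (p+p!+3)-3 = p+p!, so i+3 ≠ j fails. So xy^t z = a^{p+p!} b^{p+p!+3} ∉ L.
Contradiction. Therefore L is not regular.

a^{p+p!} b^{p+p!+3}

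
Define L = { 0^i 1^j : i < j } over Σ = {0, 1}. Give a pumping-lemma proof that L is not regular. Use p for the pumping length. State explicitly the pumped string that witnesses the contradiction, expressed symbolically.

Assume L is regular. Let p be the pumping length given by the pumping lemma.
Choose w = 0^p 1^{p+1} ∈ L, with |w| = 2p+1 ≥ p.
Write w = xyz as guaranteed by the lemma, with |xy| ≤ p and y is nonempty.
Because |xy| ≤ p and w begins with p copies of 0, we have y = 0^k with 1 ≤ k ≤ p.
Consider xy^2z = 0^{p+k} 1^{p+1}. Since k ≥ 1, the 0-count p+k is at least p+1, so i < j fails; thus xy^2z ∉ L.
This is a contradiction; hence L is not regular.

0^{p+k} 1^{p+1}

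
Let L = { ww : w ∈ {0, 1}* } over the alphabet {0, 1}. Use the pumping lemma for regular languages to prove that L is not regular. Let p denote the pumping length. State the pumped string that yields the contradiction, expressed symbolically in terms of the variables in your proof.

Assume L is regular. Let p be the pumping length given by the pumping lemma.
Take w = 0^p 1^p 0^p 1^p = uu where u = 0^p1^p; then w ∈ L and |w| = 4p ≥ p.
By the pumping lemma, w = xyz with |xy| ≤ p and |y| > 0.
The first p characters of w are 0's, so xy (and hence y) consists only of 0's. Write y = 0^k, 1 ≤ k ≤ p.
Pump with i = 2: xy^2z = 0^{p+k} 1^p 0^p 1^p, of length 4p+k. Suppose this equals vv. The string starts with 0 and ends with 1, so v does too; thus the boundary between the two copies of v is a 1→0 transition. There is exactly one such transition, at position 2p+k, so |v| = 2p+k and |vv| = 4p+2k ≠ 4p+k since k ≥ 1. So xy^2z ∉ L.
Contradiction. Therefore L is not regular.

0^{p+k} 1^p 0^p 1^p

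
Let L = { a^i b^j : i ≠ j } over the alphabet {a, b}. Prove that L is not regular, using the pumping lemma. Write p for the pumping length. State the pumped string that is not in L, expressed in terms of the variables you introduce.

a^{p+p!} b^{p+p!}

Assume L is regular; let p be its pumping constant.
Choose w = a^p b^{p+p!}. Since p ≠ p+p!, w ∈ L; and |w| ≥ p.
The pumping lemma gives a decomposition w = xyz where |xy| ≤ p and |y| > 0.
Since the first p symbols of w are all a's and |xy| ≤ p, y lies entirely in the leading a-block: y = a^k for some k with 1 ≤ k ≤ p.
Since 1 ≤ k ≤ p, k divides p!; set t = 1 + p!/k. Then xy^t z has p + (p!/k)·k = p + p! copies of a. Now the a-count equals the b-count, so i ≠ j fails. So xy^t z = a^{p+p!} b^{p+p!} ∉ L.
This is a contradiction; hence L is not regular.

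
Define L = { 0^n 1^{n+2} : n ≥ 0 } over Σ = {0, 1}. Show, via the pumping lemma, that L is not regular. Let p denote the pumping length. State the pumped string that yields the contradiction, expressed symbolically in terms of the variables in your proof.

Suppose for contradiction that L is regular, and let p be the pumping length.
Let w = 0^p 1^{p+2} ∈ L; note |w| = 2p+2 ≥ p.
Write w = xyz as guaranteed by the lemma, with |xy| ≤ p and |y| > 0.
The first p characters of w are 0's, so xy (and hence y) consists only of 0's. Write y = 0^k, 1 ≤ k ≤ p.
Pump with i = 2: xy^2z = 0^{p+k} 1^{p+2}. For this to lie in L we would need p+2 = (p+k)+2, which forces k = 0. But k ≥ 1, so xy^2z ∉ L.
Contradiction. Therefore L is not regular.

0^{p+k} 1^{p+2}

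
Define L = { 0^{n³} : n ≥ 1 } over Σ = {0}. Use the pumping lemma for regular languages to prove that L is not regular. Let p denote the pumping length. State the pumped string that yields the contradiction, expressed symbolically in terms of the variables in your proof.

Assume L is regular. Let p be the pumping length given by the pumping lemma.
Take w = 0^{p³} ∈ L with |w| = p³ ≥ p.
By the pumping lemma, w = xyz with |xy| ≤ p and |y| > 0.
Then y = 0^k for some k with 1 ≤ k ≤ p.
Pump with i = 2: xy^2z = 0^{p³+k}. Since 1 ≤ k ≤ p, p³ < p³+k ≤ p³+p < p³+3p²+3p+1 = (p+1)³, so p³+k is not a perfect cube. So xy^2z ∉ L.
Contradiction. Therefore L is not regular.

0^{p³+k}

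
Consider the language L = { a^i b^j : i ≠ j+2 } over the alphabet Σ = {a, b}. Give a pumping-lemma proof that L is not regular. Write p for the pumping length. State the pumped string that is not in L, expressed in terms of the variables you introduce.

Toward a contradiction, assume L is regular with pumping length p.
Choose w = a^p b^{p+p!-2}. Since p ≠ (p+p!-2)+2 = p+p!, w ∈ L; and |w| ≥ p.
By the pumping lemma, w = xyz with |xy| ≤ p and y is nonempty.
Because |xy| ≤ p and w begins with p copies of a, we have y = a^k with 1 ≤ k ≤ p.
Since 1 ≤ k ≤ p, k divides p!; set t = 1 + p!/k. Then xy^t z has p + (p!/k)·k = p + p! copies of a. Now the a-count is p+p! and (b-count)+2 = (p+p!-2)+2 = p+p!, so i ≠ j+2 fails. So xy^t z = a^{p+p!} b^{p+p!-2} ∉ L.
Contradiction. Therefore L is not regular.

a^{p+p!} b^{p+p!-2}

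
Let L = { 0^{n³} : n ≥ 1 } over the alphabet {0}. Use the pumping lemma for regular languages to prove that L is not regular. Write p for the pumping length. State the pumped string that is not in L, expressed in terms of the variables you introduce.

Assume L is regular. Let p be the pumping length given by the pumping lemma.
Take w = 0^{p³} ∈ L with |w| = p³ ≥ p.
Write w = xyz as guaranteed by the lemma, with |xy| ≤ p and |y| > 0.
Then y = 0^k for some k with 1 ≤ k ≤ p.
Pump with i = 2: xy^2z = 0^{p³+k}. Since 1 ≤ k ≤ p, p³ < p³+k ≤ p³+p < p³+3p²+3p+1 = (p+1)³, so p³+k is not a perfect cube. So xy^2z ∉ L.
This is a contradiction; hence L is not regular.

0^{p³+k}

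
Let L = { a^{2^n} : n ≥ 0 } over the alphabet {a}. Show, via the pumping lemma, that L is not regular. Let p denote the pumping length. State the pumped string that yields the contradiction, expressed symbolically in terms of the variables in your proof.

a^{2^p+k}

Assume L is regular; let p be its pumping constant.
Take w = a^{2^p} ∈ L with |w| = 2^p ≥ p.
By the pumping lemma, w = xyz with |xy| ≤ p and |y| > 0.
Then y = a^k for some k with 1 ≤ k ≤ p.
Pump with i = 2: xy^2z = a^{2^p+k}. Since 1 ≤ k ≤ p < 2^p, we have 2^p < 2^p+k < 2^{p+1}, so 2^p+k is not a power of 2. So xy^2z ∉ L.
This contradicts the pumping lemma, so L is not regular.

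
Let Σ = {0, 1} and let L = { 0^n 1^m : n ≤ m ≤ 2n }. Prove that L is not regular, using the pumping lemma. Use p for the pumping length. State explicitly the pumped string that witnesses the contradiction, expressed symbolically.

0^{p+k} 1^p

Assume L is regular; let p be its pumping constant.
Take w = 0^p 1^p ∈ L (since p ≤ p ≤ 2p), with |w| = 2p ≥ p.
Write w = xyz as guaranteed by the lemma, with |xy| ≤ p and |y| > 0.
Because |xy| ≤ p and w begins with p copies of 0, we have y = 0^k with 1 ≤ k ≤ p.
Pump with i = 2: xy^2z = 0^{p+k} 1^p. Now n = p+k > p = m, so the condition n ≤ m fails. Thus xy^2z ∉ L.
Contradiction. Therefore L is not regular.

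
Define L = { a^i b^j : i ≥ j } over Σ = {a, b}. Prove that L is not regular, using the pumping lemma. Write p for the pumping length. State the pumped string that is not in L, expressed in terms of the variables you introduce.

a^{p-k} b^p

Assume L is regular; let p be its pumping constant.
Choose w = a^p b^p ∈ L, with |w| = 2p ≥ p.
By the pumping lemma, w = xyz with |xy| ≤ p and |y| ≥ 1.
Since the first p symbols of w are all a's and |xy| ≤ p, y lies entirely in the leading a-block: y = a^k for some k with 1 ≤ k ≤ p.
Consider xy^0z = xz = a^{p-k} b^p. Since k ≥ 1, the a-count p-k is less than p, so i ≥ j fails; thus xz ∉ L.
Contradiction. Therefore L is not regular.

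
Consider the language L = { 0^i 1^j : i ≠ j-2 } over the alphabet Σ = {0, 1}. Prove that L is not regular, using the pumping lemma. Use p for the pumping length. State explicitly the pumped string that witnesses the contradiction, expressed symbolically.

0^{p+p!} 1^{p+p!+2}

Suppose for contradiction that L is regular, and let p be the pumping length.
Choose w = 0^p 1^{p+p!+2}. Since p ≠ (p+p!+2)-2 = p+p!, w ∈ L; and |w| ≥ p.
Write w = xyz as guaranteed by the lemma, with |xy| ≤ p and y is nonempty.
The first p characters of w are 0's, so xy (and hence y) consists only of 0's. Write y = 0^k, 1 ≤ k ≤ p.
Since 1 ≤ k ≤ p, k divides p!; set t = 1 + p!/k. Then xy^t z has p + (p!/k)·k = p + p! copies of 0. Now the 0-count is p+p! and (1-count)-2 = (p+p!+2)-2 = p+p!, so i ≠ j-2 fails. So xy^t z = 0^{p+p!} 1^{p+p!+2} ∉ L.
This contradicts the pumping lemma, so L is not regular.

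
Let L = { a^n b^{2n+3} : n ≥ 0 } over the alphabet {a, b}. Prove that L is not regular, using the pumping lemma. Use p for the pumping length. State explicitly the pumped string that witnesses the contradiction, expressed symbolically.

Assume L is regular. Let p be the pumping length given by the pumping lemma.
Choose w = a^p b^{2p+3}, which is in L with |w| = 3p+3 ≥ p.
The pumping lemma gives a decomposition w = xyz where |xy| ≤ p and |y| > 0.
The first p characters of w are a's, so xy (and hence y) consists only of a's. Write y = a^k, 1 ≤ k ≤ p.
Pump with i = 2: xy^2z = a^{p+k} b^{2p+3}. For this to lie in L we would need 2p+3 = 2(p+k)+3, which forces k = 0. But k ≥ 1, so xy^2z ∉ L.
Contradiction. Therefore L is not regular.

a^{p+k} b^{2p+3}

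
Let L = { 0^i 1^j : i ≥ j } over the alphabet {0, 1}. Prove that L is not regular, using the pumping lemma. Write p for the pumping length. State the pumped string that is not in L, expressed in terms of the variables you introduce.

Assume L is regular. Let p be the pumping length given by the pumping lemma.
Choose w = 0^p 1^p ∈ L, with |w| = 2p ≥ p.
The pumping lemma gives a decomposition w = xyz where |xy| ≤ p and y is nonempty.
Because |xy| ≤ p and w begins with p copies of 0, we have y = 0^k with 1 ≤ k ≤ p.
Consider xy^0z = xz = 0^{p-k} 1^p. Since k ≥ 1, the 0-count p-k is less than p, so i ≥ j fails; thus xz ∉ L.
Contradiction. Therefore L is not regular.

0^{p-k} 1^p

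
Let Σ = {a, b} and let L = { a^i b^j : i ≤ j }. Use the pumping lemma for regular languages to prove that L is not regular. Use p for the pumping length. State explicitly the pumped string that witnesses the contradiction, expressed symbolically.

a^{p+k} b^p

Assume L is regular; let p be its pumping constant.
Choose w = a^p b^p ∈ L, with |w| = 2p ≥ p.
Write w = xyz as guaranteed by the lemma, with |xy| ≤ p and |y| > 0.
The first p characters of w are a's, so xy (and hence y) consists only of a's. Write y = a^k, 1 ≤ k ≤ p.
Consider xy^2z = a^{p+k} b^p. Since k ≥ 1, the a-count p+k exceeds the b-count p, so i ≤ j fails; thus xy^2z ∉ L.
Contradiction. Therefore L is not regular.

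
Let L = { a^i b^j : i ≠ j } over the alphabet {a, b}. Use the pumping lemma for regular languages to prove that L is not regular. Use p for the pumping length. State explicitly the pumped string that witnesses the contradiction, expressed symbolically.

a^{p+p!} b^{p+p!}

Toward a contradiction, assume L is regular with pumping length p.
Choose w = a^p b^{p+p!}. Since p ≠ p+p!, w ∈ L; and |w| ≥ p.
Write w = xyz as guaranteed by the lemma, with |xy| ≤ p and |y| > 0.
Since the first p symbols of w are all a's and |xy| ≤ p, y lies entirely in the leading a-block: y = a^k for some k with 1 ≤ k ≤ p.
Since 1 ≤ k ≤ p, k divides p!; set t = 1 + p!/k. Then xy^t z has p + (p!/k)·k = p + p! copies of a. Now the a-count equals the b-count, so i ≠ j fails. So xy^t z = a^{p+p!} b^{p+p!} ∉ L.
This contradicts the pumping lemma, so L is not regular.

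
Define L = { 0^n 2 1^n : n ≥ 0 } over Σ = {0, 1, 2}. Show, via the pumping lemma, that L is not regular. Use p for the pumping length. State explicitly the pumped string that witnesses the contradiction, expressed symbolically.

0^{p+k} 2 1^p

Suppose for contradiction that L is regular, and let p be the pumping length.
Take w = 0^p 2 1^p ∈ L with |w| = 2p+1 ≥ p.
Write w = xyz as guaranteed by the lemma, with |xy| ≤ p and |y| > 0.
The first p characters of w are 0's, so xy (and hence y) consists only of 0's. Write y = 0^k, 1 ≤ k ≤ p.
Pump with i = 2: xy^2z = 0^{p+k} 2 1^p, which would require p+k = p. But k ≥ 1, so xy^2z ∉ L.
This contradicts the pumping lemma, so L is not regular.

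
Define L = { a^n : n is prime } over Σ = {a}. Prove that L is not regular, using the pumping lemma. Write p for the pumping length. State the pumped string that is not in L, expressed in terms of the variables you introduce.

Assume L is regular; let p be its pumping constant.
Let q be a prime with q ≥ p+2 (infinitely many primes exist), and take w = a^q ∈ L with |w| = q ≥ p.
Write w = xyz as guaranteed by the lemma, with |xy| ≤ p and |y| > 0.
Then y = a^k for some k with 1 ≤ k ≤ p.
Since 1 ≤ k ≤ p, |xz| = q-k. Pump with i = q+1: |xy^{q+1}z| = (q-k)+(q+1)k = q+qk = q(1+k), which is composite (both factors ≥ 2). So xy^{q+1}z = a^{q(1+k)} ∉ L.
This contradicts the pumping lemma, so L is not regular.

a^{q(1+k)}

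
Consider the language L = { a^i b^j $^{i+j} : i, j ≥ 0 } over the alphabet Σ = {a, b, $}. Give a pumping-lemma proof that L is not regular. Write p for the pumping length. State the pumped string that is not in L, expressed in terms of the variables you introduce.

a^{p+k} b^p $^{2p}

Assume L is regular. Let p be the pumping length given by the pumping lemma.
Take w = a^p b^p $^{2p} ∈ L (with i=j=p, i+j=2p), |w| = 4p ≥ p.
Write w = xyz as guaranteed by the lemma, with |xy| ≤ p and |y| > 0.
Since the first p symbols of w are all a's and |xy| ≤ p, y lies entirely in the leading a-block: y = a^k for some k with 1 ≤ k ≤ p.
Consider xy^2z = a^{p+k} b^p $^{2p}. Now the a- and b-counts sum to 2p+k, but the $-count is 2p ≠ 2p+k. So xy^2z ∉ L.
This is a contradiction; hence L is not regular.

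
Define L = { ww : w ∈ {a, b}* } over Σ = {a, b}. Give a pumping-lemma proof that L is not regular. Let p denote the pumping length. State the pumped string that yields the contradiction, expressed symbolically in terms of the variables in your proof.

a^{p+k} b^p a^p b^p

Suppose for contradiction that L is regular, and let p be the pumping length.
Take w = a^p b^p a^p b^p = uu where u = a^pb^p; then w ∈ L and |w| = 4p ≥ p.
Write w = xyz as guaranteed by the lemma, with |xy| ≤ p and |y| > 0.
The first p characters of w are a's, so xy (and hence y) consists only of a's. Write y = a^k, 1 ≤ k ≤ p.
Pump with i = 2: xy^2z = a^{p+k} b^p a^p b^p, of length 4p+k. Suppose this equals vv. The string starts with a and ends with b, so v does too; thus the boundary between the two copies of v is a b→a transition. There is exactly one such transition, at position 2p+k, so |v| = 2p+k and |vv| = 4p+2k ≠ 4p+k since k ≥ 1. So xy^2z ∉ L.
This contradicts the pumping lemma, so L is not regular.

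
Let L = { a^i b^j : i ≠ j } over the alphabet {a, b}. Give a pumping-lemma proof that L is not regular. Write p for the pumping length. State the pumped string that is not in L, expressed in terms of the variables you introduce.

Suppose for contradiction that L is regular, and let p be the pumping length.
Choose w = a^p b^{p+p!}. Since p ≠ p+p!, w ∈ L; and |w| ≥ p.
By the pumping lemma, w = xyz with |xy| ≤ p and |y| ≥ 1.
Since the first p symbols of w are all a's and |xy| ≤ p, y lies entirely in the leading a-block: y = a^k for some k with 1 ≤ k ≤ p.
Since 1 ≤ k ≤ p, k divides p!; set t = 1 + p!/k. Then xy^t z has p + (p!/k)·k = p + p! copies of a. Now the a-count equals the b-count, so i ≠ j fails. So xy^t z = a^{p+p!} b^{p+p!} ∉ L.
This contradicts the pumping lemma, so L is not regular.

a^{p+p!} b^{p+p!}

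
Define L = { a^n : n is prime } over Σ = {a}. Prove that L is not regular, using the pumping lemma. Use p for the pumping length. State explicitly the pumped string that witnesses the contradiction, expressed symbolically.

Assume L is regular; let p be its pumping constant.
Let q be a prime with q ≥ p+2 (infinitely many primes exist), and take w = a^q ∈ L with |w| = q ≥ p.
The pumping lemma gives a decomposition w = xyz where |xy| ≤ p and y is nonempty.
Then y = a^k for some k with 1 ≤ k ≤ p.
Since 1 ≤ k ≤ p, |xz| = q-k. Pump with i = q+1: |xy^{q+1}z| = (q-k)+(q+1)k = q+qk = q(1+k), which is composite (both factors ≥ 2). So xy^{q+1}z = a^{q(1+k)} ∉ L.
This contradicts the pumping lemma, so L is not regular.

a^{q(1+k)}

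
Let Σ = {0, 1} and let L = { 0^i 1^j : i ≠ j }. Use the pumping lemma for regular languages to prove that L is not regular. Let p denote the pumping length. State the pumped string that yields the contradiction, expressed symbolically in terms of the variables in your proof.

0^{p+p!} 1^{p+p!}

Assume L is regular. Let p be the pumping length given by the pumping lemma.
Choose w = 0^p 1^{p+p!}. Since p ≠ p+p!, w ∈ L; and |w| ≥ p.
Write w = xyz as guaranteed by the lemma, with |xy| ≤ p and |y| > 0.
Since the first p symbols of w are all 0's and |xy| ≤ p, y lies entirely in the leading 0-block: y = 0^k for some k with 1 ≤ k ≤ p.
Since 1 ≤ k ≤ p, k divides p!; set t = 1 + p!/k. Then xy^t z has p + (p!/k)·k = p + p! copies of 0. Now the 0-count equals the 1-count, so i ≠ j fails. So xy^t z = 0^{p+p!} 1^{p+p!} ∉ L.
This contradicts the pumping lemma, so L is not regular.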